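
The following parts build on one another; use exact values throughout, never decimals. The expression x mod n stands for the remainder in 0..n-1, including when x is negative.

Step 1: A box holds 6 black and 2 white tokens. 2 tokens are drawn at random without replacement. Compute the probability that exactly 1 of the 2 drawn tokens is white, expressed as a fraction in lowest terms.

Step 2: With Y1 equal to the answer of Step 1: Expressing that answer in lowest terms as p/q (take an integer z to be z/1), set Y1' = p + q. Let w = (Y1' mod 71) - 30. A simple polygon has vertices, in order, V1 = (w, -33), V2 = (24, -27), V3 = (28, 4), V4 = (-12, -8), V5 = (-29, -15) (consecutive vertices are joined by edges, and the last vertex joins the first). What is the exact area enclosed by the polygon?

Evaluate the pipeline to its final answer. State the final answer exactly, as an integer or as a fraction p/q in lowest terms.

2613/2

Step 1: total draws C(8,2) = 28; favorable C(2,1)*C(6,1) = 12; P = 3/7; answer 3/7
Step 2: Y1 = 3/7; threaded value p + q = 10; w = -20; cross terms: (-20*-27 - 24*-33)=1332, (24*4 - 28*-27)=852, (28*-8 - -12*4)=-176, (-12*-15 - -29*-8)=-52, (-29*-33 - -20*-15)=657; twice the area = |2613| = 2613; area = 2613/2; answer 2613/2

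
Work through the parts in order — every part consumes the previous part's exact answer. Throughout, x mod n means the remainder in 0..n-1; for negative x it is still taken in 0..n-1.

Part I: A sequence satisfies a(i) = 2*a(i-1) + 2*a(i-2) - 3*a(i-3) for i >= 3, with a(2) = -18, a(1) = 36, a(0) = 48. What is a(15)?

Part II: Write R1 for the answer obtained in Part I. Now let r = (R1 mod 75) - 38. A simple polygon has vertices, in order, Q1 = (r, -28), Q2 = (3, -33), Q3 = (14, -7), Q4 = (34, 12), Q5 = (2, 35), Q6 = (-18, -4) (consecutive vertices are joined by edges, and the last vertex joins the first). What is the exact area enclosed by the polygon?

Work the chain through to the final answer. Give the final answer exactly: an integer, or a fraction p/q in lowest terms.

3455/2

Part I: a(3) = 2*(-18) + 2*(36) - 3*(48) = -108; iterating: a(3)=-108, a(4)=-360, a(5)=-882, a(6)=-2160, a(7)=-5004, a(8)=-11682, a(9)=-26892, a(10)=-62136, a(11)=-143010, a(12)=-329616, a(13)=-758844, a(14)=-1747890, a(15)=-4024620; answer -4024620
Part II: R1 = -4024620; r = -8; cross terms: (-8*-33 - 3*-28)=348, (3*-7 - 14*-33)=441, (14*12 - 34*-7)=406, (34*35 - 2*12)=1166, (2*-4 - -18*35)=622, (-18*-28 - -8*-4)=472; twice the area = |3455| = 3455; area = 3455/2; answer 3455/2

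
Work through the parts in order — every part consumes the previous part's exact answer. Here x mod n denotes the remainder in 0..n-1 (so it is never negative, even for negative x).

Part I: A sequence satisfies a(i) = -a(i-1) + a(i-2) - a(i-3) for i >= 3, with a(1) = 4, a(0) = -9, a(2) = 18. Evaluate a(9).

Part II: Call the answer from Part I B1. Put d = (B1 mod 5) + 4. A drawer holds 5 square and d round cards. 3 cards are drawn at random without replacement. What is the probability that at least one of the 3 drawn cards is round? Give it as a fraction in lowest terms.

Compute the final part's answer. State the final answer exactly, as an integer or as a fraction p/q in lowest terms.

Part I: a(3) = -1*(18) + 1*(4) - 1*(-9) = -5; iterating: a(3)=-5, a(4)=19, a(5)=-42, a(6)=66, a(7)=-127, a(8)=235, a(9)=-428; answer -428
Part II: B1 = -428; d = 6; total draws C(11,3) = 165; complement C(5,3) = 10; favorable 165 - 10 = 155; P = 31/33; answer 31/33

31/33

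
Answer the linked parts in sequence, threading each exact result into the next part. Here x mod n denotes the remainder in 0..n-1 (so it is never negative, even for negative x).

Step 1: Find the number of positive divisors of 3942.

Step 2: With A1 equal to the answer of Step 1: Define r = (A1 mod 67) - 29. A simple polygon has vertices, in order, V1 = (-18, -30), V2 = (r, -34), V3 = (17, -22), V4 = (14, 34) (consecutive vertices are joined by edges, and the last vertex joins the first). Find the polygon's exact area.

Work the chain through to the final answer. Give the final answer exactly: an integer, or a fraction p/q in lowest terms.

Step 1: 3942 = 2 * 3^3 * 73; number of divisors = (1+1) * (3+1) * (1+1) = 16; answer 16
Step 2: A1 = 16; r = -13; cross terms: (-18*-34 - -13*-30)=222, (-13*-22 - 17*-34)=864, (17*34 - 14*-22)=886, (14*-30 - -18*34)=192; twice the area = |2164| = 2164; area = 1082; answer 1082

1082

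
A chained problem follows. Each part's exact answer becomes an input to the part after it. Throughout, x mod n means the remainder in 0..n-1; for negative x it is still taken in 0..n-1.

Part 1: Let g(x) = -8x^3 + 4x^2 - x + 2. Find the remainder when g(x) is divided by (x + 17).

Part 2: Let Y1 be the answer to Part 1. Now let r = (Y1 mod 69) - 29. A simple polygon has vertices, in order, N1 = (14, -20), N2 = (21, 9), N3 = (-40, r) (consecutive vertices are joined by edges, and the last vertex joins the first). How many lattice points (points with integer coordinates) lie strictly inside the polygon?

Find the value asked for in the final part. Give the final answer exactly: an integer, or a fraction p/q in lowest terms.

Part 1: remainder = value at the root: -8*(-17)^3 + 4*(-17)^2 - 1*(-17)^1 + 2 = (39304) + (1156) + (17) + (2) = 40479; answer 40479
Part 2: Y1 = 40479; r = 16; cross terms: (14*9 - 21*-20)=546, (21*16 - -40*9)=696, (-40*-20 - 14*16)=576; twice the area = |1818| = 1818; area = 909; boundary points = 1 + 1 + 18 = 20; strictly interior points = area - boundary/2 + 1 = 900; answer 900

900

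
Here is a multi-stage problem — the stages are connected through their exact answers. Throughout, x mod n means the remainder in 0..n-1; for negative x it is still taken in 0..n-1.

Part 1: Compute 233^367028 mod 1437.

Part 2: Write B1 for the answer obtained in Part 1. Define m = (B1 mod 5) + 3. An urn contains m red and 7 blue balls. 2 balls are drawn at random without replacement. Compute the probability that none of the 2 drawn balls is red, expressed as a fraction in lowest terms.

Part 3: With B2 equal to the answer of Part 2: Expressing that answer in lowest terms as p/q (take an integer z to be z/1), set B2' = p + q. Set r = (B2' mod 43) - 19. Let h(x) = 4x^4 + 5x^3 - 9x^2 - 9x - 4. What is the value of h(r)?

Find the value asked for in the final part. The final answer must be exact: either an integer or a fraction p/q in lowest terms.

Part 1: squarings mod 1437: 233^1=233, 233^2=1120, 233^4=1336, 233^8=142, 233^16=46, 233^32=679, 233^64=1201, 233^128=1090, 233^256=1138, 233^512=307, 233^1024=844, 233^2048=1021, 233^4096=616, 233^8192=88, 233^16384=559, 233^32768=652, 233^65536=1189, 233^131072=1150, 233^262144=460; 233^367028 = 233^4 * 233^16 * 233^32 * 233^128 * 233^256 * 233^2048 * 233^4096 * 233^32768 * 233^65536 * 233^262144 = 523 (mod 1437); answer 523
Part 2: B1 = 523; m = 6; total draws C(13,2) = 78; favorable C(7,2) = 21; P = 7/26; answer 7/26
Part 3: B2 = 7/26; threaded value p + q = 33; r = 14; 4*(14)^4 + 5*(14)^3 - 9*(14)^2 - 9*(14)^1 - 4 = (153664) + (13720) + (-1764) + (-126) + (-4) = 165490; answer 165490

165490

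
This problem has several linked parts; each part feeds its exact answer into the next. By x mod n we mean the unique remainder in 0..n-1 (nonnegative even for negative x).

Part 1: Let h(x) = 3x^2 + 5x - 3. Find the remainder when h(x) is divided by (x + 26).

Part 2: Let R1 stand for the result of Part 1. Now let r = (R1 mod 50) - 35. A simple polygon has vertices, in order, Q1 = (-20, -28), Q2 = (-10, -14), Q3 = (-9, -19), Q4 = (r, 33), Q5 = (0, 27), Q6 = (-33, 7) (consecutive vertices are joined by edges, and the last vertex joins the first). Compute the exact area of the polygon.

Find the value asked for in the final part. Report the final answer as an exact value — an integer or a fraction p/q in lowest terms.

1091

Part 1: remainder = value at the root: 3*(-26)^2 + 5*(-26)^1 - 3 = (2028) + (-130) + (-3) = 1895; answer 1895
Part 2: R1 = 1895; r = 10; cross terms: (-20*-14 - -10*-28)=0, (-10*-19 - -9*-14)=64, (-9*33 - 10*-19)=-107, (10*27 - 0*33)=270, (0*7 - -33*27)=891, (-33*-28 - -20*7)=1064; twice the area = |2182| = 2182; area = 1091; answer 1091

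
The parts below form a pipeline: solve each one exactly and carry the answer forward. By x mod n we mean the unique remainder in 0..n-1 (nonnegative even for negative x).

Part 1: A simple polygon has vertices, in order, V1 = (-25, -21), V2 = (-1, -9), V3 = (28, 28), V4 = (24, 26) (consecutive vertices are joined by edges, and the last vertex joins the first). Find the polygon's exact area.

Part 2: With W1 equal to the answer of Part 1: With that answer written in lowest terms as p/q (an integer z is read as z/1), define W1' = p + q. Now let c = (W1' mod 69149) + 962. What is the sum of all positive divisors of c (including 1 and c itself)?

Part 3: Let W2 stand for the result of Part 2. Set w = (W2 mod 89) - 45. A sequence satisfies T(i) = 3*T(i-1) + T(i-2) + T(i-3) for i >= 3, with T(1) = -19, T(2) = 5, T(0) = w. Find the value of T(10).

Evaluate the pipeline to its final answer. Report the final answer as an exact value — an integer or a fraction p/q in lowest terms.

Part 1: cross terms: (-25*-9 - -1*-21)=204, (-1*28 - 28*-9)=224, (28*26 - 24*28)=56, (24*-21 - -25*26)=146; twice the area = |630| = 630; area = 315; answer 315
Part 2: W1 = 315; threaded value p + q = 316; c = 1278; 1278 = 2 * 3^2 * 71; sigma = (1 + 2) * (1 + 3 + 9) * (1 + 71) = 3 * 13 * 72 = 2808; answer 2808
Part 3: W2 = 2808; w = 4; T(3) = 3*(5) + 1*(-19) + 1*(4) = 0; iterating: T(3)=0, T(4)=-14, T(5)=-37, T(6)=-125, T(7)=-426, T(8)=-1440, T(9)=-4871, T(10)=-16479; answer -16479

-16479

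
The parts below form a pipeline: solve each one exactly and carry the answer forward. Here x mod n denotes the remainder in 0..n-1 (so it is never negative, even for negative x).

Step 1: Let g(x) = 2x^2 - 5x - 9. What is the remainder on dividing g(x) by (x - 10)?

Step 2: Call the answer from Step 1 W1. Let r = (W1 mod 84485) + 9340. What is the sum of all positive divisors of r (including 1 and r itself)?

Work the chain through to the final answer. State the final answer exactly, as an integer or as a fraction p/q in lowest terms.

Step 1: remainder = value at the root: 2*(10)^2 - 5*(10)^1 - 9 = (200) + (-50) + (-9) = 141; answer 141
Step 2: W1 = 141; r = 9481; 9481 = 19 * 499; sigma = (1 + 19) * (1 + 499) = 20 * 500 = 10000; answer 10000

10000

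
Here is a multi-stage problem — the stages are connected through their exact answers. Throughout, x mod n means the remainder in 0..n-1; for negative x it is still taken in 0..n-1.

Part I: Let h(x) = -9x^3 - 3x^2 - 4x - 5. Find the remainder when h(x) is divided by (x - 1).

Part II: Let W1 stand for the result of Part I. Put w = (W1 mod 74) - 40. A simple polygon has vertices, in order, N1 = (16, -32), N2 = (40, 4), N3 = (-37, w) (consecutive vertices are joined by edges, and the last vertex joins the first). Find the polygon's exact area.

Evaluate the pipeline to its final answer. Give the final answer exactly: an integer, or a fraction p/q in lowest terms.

1494

Part I: remainder = value at the root: -9*(1)^3 - 3*(1)^2 - 4*(1)^1 - 5 = (-9) + (-3) + (-4) + (-5) = -21; answer -21
Part II: W1 = -21; w = 13; cross terms: (16*4 - 40*-32)=1344, (40*13 - -37*4)=668, (-37*-32 - 16*13)=976; twice the area = |2988| = 2988; area = 1494; answer 1494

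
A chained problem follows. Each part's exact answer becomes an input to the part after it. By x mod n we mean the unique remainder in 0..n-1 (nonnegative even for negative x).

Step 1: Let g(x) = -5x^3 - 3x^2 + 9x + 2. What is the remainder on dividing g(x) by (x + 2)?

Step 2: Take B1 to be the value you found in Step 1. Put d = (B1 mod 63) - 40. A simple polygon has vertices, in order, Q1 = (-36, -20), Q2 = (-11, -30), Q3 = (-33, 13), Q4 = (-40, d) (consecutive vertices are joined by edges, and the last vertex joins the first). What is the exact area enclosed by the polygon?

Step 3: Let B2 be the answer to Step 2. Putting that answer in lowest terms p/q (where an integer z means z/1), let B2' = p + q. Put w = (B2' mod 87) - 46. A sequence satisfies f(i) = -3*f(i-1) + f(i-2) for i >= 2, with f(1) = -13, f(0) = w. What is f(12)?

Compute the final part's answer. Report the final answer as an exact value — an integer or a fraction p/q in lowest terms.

Step 1: remainder = value at the root: -5*(-2)^3 - 3*(-2)^2 + 9*(-2)^1 + 2 = (40) + (-12) + (-18) + (2) = 12; answer 12
Step 2: B1 = 12; d = -28; cross terms: (-36*-30 - -11*-20)=860, (-11*13 - -33*-30)=-1133, (-33*-28 - -40*13)=1444, (-40*-20 - -36*-28)=-208; twice the area = |963| = 963; area = 963/2; answer 963/2
Step 3: B2 = 963/2; threaded value p + q = 965; w = -38; f(2) = -3*(-13) + 1*(-38) = 1; iterating: f(2)=1, f(3)=-16, f(4)=49, f(5)=-163, f(6)=538, f(7)=-1777, f(8)=5869, f(9)=-19384, f(10)=64021, f(11)=-211447, f(12)=698362; answer 698362

698362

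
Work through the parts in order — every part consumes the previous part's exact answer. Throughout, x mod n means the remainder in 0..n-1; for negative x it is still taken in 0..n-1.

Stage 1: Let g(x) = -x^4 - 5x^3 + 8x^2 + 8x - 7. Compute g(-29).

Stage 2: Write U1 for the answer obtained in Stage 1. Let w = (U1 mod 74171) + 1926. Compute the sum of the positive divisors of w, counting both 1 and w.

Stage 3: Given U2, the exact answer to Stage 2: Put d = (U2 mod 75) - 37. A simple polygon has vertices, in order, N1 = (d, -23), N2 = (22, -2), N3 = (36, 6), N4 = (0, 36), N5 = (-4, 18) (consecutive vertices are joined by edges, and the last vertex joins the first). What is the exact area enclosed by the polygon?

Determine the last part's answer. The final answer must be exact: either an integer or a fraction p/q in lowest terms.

1261

Stage 1: -1*(-29)^4 - 5*(-29)^3 + 8*(-29)^2 + 8*(-29)^1 - 7 = (-707281) + (121945) + (6728) + (-232) + (-7) = -578847; answer -578847
Stage 2: U1 = -578847; w = 16447; 16447 is prime, so its only divisors are 1 and 16447; sigma = 1 + 16447 = 16448; answer 16448
Stage 3: U2 = 16448; d = -14; cross terms: (-14*-2 - 22*-23)=534, (22*6 - 36*-2)=204, (36*36 - 0*6)=1296, (0*18 - -4*36)=144, (-4*-23 - -14*18)=344; twice the area = |2522| = 2522; area = 1261; answer 1261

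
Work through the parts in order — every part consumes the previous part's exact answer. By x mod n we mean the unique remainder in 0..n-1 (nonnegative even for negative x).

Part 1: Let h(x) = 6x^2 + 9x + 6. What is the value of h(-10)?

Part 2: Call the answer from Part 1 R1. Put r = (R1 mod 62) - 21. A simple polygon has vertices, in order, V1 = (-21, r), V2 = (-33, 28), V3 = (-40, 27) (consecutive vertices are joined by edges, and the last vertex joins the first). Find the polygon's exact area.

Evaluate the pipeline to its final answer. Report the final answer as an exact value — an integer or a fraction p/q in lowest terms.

Part 1: 6*(-10)^2 + 9*(-10)^1 + 6 = (600) + (-90) + (6) = 516; answer 516
Part 2: R1 = 516; r = -1; cross terms: (-21*28 - -33*-1)=-621, (-33*27 - -40*28)=229, (-40*-1 - -21*27)=607; twice the area = |215| = 215; area = 215/2; answer 215/2

215/2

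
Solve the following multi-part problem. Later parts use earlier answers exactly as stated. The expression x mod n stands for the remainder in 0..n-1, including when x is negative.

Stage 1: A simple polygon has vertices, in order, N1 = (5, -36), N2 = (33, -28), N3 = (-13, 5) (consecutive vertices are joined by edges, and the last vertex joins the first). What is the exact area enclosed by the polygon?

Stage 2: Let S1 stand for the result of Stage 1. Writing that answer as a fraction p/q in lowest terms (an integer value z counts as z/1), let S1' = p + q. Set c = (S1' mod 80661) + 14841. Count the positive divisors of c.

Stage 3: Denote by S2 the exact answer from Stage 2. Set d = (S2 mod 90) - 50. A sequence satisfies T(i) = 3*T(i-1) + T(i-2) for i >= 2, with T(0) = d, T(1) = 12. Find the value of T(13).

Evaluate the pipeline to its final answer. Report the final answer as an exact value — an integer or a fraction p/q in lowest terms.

Stage 1: cross terms: (5*-28 - 33*-36)=1048, (33*5 - -13*-28)=-199, (-13*-36 - 5*5)=443; twice the area = |1292| = 1292; area = 646; answer 646
Stage 2: S1 = 646; threaded value p + q = 647; c = 15488; 15488 = 2^7 * 11^2; number of divisors = (7+1) * (2+1) = 24; answer 24
Stage 3: S2 = 24; d = -26; T(2) = 3*(12) + 1*(-26) = 10; iterating: T(2)=10, T(3)=42, T(4)=136, T(5)=450, T(6)=1486, T(7)=4908, T(8)=16210, T(9)=53538, T(10)=176824, T(11)=584010, T(12)=1928854, T(13)=6370572; answer 6370572

6370572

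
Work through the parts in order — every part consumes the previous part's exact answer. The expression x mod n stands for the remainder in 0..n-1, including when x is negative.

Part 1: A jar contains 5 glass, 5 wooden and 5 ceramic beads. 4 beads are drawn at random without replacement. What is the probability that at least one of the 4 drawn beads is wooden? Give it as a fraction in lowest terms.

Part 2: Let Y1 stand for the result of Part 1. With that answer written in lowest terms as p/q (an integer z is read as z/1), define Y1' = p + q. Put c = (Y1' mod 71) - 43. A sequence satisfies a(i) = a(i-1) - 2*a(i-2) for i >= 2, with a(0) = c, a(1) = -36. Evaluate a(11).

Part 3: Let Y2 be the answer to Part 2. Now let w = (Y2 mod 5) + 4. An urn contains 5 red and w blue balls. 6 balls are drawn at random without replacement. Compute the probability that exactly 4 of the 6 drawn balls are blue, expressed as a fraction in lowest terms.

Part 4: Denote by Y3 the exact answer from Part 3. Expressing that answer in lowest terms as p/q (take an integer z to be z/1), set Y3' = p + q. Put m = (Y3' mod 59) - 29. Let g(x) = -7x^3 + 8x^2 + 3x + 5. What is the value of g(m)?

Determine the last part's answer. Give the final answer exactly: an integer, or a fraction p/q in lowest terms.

Part 1: total draws C(15,4) = 1365; complement C(10,4) = 210; favorable 1365 - 210 = 1155; P = 11/13; answer 11/13
Part 2: Y1 = 11/13; threaded value p + q = 24; c = -19; a(2) = 1*(-36) - 2*(-19) = 2; iterating: a(2)=2, a(3)=74, a(4)=70, a(5)=-78, a(6)=-218, a(7)=-62, a(8)=374, a(9)=498, a(10)=-250, a(11)=-1246; answer -1246
Part 3: Y2 = -1246; w = 8; total draws C(13,6) = 1716; favorable C(8,4)*C(5,2) = 700; P = 175/429; answer 175/429
Part 4: Y3 = 175/429; threaded value p + q = 604; m = -15; -7*(-15)^3 + 8*(-15)^2 + 3*(-15)^1 + 5 = (23625) + (1800) + (-45) + (5) = 25385; answer 25385

25385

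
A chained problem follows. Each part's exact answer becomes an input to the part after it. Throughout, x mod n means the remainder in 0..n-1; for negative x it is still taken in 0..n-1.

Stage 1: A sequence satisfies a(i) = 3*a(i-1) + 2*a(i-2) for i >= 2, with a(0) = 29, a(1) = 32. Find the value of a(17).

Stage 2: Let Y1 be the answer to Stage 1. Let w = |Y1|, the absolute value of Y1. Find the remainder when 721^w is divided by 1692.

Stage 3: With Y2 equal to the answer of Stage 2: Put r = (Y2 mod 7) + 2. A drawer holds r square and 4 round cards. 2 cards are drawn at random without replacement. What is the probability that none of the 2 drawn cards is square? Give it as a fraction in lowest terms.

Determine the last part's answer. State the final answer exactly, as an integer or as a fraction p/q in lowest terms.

2/7

Stage 1: a(2) = 3*(32) + 2*(29) = 154; iterating: a(2)=154, a(3)=526, a(4)=1886, a(5)=6710, a(6)=23902, a(7)=85126, a(8)=303182, a(9)=1079798, a(10)=3845758, a(11)=13696870, a(12)=48782126, a(13)=173740118, a(14)=618784606, a(15)=2203834054, a(16)=7849071374, a(17)=27954882230; answer 27954882230
Stage 2: Y1 = 27954882230; w = 27954882230; squarings mod 1692: 721^1=721, 721^2=397, 721^4=253, 721^8=1405, 721^16=1153, 721^32=1189, 721^64=901, 721^128=1333, 721^256=289, 721^512=613, 721^1024=145, 721^2048=721, 721^4096=397, 721^8192=253, 721^16384=1405, 721^32768=1153, 721^65536=1189, 721^131072=901, 721^262144=1333, 721^524288=289, 721^1048576=613, 721^2097152=145, 721^4194304=721, 721^8388608=397, 721^16777216=253, 721^33554432=1405, 721^67108864=1153, 721^134217728=1189, 721^268435456=901, 721^536870912=1333, 721^1073741824=289, 721^2147483648=613, 721^4294967296=145, 721^8589934592=721, 721^17179869184=397; 721^27954882230 = 721^2 * 721^4 * 721^16 * 721^32 * 721^128 * 721^512 * 721^1024 * 721^8192 * 721^32768 * 721^65536 * 721^262144 * 721^524288 * 721^1048576 * 721^2097152 * 721^33554432 * 721^2147483648 * 721^8589934592 * 721^17179869184 = 253 (mod 1692); answer 253
Stage 3: Y2 = 253; r = 3; total draws C(7,2) = 21; favorable C(4,2) = 6; P = 2/7; answer 2/7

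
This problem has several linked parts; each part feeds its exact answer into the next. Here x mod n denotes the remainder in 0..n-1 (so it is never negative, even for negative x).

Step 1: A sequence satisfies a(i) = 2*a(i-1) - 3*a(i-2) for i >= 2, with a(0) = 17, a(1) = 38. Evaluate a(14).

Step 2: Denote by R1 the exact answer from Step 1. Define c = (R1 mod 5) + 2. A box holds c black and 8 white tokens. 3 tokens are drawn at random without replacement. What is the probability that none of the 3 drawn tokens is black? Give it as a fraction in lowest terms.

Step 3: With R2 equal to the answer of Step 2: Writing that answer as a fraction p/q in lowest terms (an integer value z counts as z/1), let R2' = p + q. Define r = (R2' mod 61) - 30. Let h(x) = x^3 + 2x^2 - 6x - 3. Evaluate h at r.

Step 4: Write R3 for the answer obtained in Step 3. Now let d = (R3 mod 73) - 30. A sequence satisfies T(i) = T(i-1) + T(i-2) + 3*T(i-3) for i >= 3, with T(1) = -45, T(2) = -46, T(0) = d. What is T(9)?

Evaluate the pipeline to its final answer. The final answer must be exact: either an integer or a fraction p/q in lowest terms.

-11037

Step 1: a(2) = 2*(38) - 3*(17) = 25; iterating: a(2)=25, a(3)=-64, a(4)=-203, a(5)=-214, a(6)=181, a(7)=1004, a(8)=1465, a(9)=-82, a(10)=-4559, a(11)=-8872, a(12)=-4067, a(13)=18482, a(14)=49165; answer 49165
Step 2: R1 = 49165; c = 2; total draws C(10,3) = 120; favorable C(8,3) = 56; P = 7/15; answer 7/15
Step 3: R2 = 7/15; threaded value p + q = 22; r = -8; 1*(-8)^3 + 2*(-8)^2 - 6*(-8)^1 - 3 = (-512) + (128) + (48) + (-3) = -339; answer -339
Step 4: R3 = -339; d = -4; T(3) = 1*(-46) + 1*(-45) + 3*(-4) = -103; iterating: T(3)=-103, T(4)=-284, T(5)=-525, T(6)=-1118, T(7)=-2495, T(8)=-5188, T(9)=-11037; answer -11037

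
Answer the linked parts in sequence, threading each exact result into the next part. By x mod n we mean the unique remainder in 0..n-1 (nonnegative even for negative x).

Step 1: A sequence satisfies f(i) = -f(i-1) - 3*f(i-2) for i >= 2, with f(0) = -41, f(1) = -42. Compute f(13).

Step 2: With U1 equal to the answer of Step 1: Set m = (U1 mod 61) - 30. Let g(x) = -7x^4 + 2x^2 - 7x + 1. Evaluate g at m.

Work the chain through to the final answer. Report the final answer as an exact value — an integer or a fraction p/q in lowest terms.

-911657

Step 1: f(2) = -1*(-42) - 3*(-41) = 165; iterating: f(2)=165, f(3)=-39, f(4)=-456, f(5)=573, f(6)=795, f(7)=-2514, f(8)=129, f(9)=7413, f(10)=-7800, f(11)=-14439, f(12)=37839, f(13)=5478; answer 5478
Step 2: U1 = 5478; m = 19; -7*(19)^4 + 2*(19)^2 - 7*(19)^1 + 1 = (-912247) + (722) + (-133) + (1) = -911657; answer -911657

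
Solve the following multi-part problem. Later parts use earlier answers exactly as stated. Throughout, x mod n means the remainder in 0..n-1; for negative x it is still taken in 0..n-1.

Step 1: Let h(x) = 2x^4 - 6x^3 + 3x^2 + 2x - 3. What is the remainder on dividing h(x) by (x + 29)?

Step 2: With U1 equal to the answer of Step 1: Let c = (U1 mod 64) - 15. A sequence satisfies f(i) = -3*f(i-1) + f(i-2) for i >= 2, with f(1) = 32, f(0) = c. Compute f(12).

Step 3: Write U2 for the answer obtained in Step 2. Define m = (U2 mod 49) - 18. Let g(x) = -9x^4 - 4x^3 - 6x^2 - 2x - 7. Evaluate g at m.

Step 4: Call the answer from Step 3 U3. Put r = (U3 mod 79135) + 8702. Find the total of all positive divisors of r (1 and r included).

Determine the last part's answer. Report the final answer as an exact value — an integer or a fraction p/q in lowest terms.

84168

Step 1: remainder = value at the root: 2*(-29)^4 - 6*(-29)^3 + 3*(-29)^2 + 2*(-29)^1 - 3 = (1414562) + (146334) + (2523) + (-58) + (-3) = 1563358; answer 1563358
Step 2: U1 = 1563358; c = 15; f(2) = -3*(32) + 1*(15) = -81; iterating: f(2)=-81, f(3)=275, f(4)=-906, f(5)=2993, f(6)=-9885, f(7)=32648, f(8)=-107829, f(9)=356135, f(10)=-1176234, f(11)=3884837, f(12)=-12830745; answer -12830745
Step 3: U2 = -12830745; m = -15; -9*(-15)^4 - 4*(-15)^3 - 6*(-15)^2 - 2*(-15)^1 - 7 = (-455625) + (13500) + (-1350) + (30) + (-7) = -443452; answer -443452
Step 4: U3 = -443452; r = 40060; 40060 = 2^2 * 5 * 2003; sigma = (1 + 2 + 4) * (1 + 5) * (1 + 2003) = 7 * 6 * 2004 = 84168; answer 84168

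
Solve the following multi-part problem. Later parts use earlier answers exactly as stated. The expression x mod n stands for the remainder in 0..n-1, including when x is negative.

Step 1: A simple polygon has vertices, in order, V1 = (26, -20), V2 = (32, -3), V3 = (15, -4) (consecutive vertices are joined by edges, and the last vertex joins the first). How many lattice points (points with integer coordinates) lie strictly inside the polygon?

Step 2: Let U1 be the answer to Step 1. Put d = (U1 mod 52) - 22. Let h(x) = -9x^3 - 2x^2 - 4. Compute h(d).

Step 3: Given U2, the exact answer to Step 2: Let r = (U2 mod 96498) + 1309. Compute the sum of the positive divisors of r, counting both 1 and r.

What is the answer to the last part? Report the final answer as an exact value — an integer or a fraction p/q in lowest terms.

Step 1: cross terms: (26*-3 - 32*-20)=562, (32*-4 - 15*-3)=-83, (15*-20 - 26*-4)=-196; twice the area = |283| = 283; area = 283/2; boundary points = 1 + 1 + 1 = 3; strictly interior points = area - boundary/2 + 1 = 141; answer 141
Step 2: U1 = 141; d = 15; -9*(15)^3 - 2*(15)^2 - 4 = (-30375) + (-450) + (-4) = -30829; answer -30829
Step 3: U2 = -30829; r = 66978; 66978 = 2 * 3^2 * 61^2; sigma = (1 + 2) * (1 + 3 + 9) * (1 + 61 + 3721) = 3 * 13 * 3783 = 147537; answer 147537

147537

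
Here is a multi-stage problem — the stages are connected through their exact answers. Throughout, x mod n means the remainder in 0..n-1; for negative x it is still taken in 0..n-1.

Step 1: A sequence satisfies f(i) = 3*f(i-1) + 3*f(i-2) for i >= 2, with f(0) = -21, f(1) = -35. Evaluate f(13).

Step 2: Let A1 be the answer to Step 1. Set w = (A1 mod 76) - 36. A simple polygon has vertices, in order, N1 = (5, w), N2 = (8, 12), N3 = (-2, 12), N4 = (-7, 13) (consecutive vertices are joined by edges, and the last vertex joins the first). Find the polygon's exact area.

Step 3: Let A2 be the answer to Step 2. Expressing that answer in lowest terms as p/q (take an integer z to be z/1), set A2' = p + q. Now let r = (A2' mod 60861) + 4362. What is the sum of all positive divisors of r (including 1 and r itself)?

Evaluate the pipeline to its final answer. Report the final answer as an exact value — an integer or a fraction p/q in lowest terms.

10304

Step 1: f(2) = 3*(-35) + 3*(-21) = -168; iterating: f(2)=-168, f(3)=-609, f(4)=-2331, f(5)=-8820, f(6)=-33453, f(7)=-126819, f(8)=-480816, f(9)=-1822905, f(10)=-6911163, f(11)=-26202204, f(12)=-99340101, f(13)=-376626915; answer -376626915
Step 2: A1 = -376626915; w = 17; cross terms: (5*12 - 8*17)=-76, (8*12 - -2*12)=120, (-2*13 - -7*12)=58, (-7*17 - 5*13)=-184; twice the area = |-82| = 82; area = 41; answer 41
Step 3: A2 = 41; threaded value p + q = 42; r = 4404; 4404 = 2^2 * 3 * 367; sigma = (1 + 2 + 4) * (1 + 3) * (1 + 367) = 7 * 4 * 368 = 10304; answer 10304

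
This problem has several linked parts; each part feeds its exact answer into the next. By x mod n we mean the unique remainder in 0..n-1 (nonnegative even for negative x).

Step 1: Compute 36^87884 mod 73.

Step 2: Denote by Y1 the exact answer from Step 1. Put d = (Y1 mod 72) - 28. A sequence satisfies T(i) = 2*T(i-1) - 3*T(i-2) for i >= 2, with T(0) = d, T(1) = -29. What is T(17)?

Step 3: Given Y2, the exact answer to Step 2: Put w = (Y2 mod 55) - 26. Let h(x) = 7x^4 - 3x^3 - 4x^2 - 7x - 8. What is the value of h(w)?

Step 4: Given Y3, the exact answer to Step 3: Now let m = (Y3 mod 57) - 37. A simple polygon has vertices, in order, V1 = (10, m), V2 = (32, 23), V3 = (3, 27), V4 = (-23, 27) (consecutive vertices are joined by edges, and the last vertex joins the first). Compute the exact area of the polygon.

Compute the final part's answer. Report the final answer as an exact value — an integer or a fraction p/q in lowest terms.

Step 1: squarings mod 73: 36^1=36, 36^2=55, 36^4=32, 36^8=2, 36^16=4, 36^32=16, 36^64=37, 36^128=55, 36^256=32, 36^512=2, 36^1024=4, 36^2048=16, 36^4096=37, 36^8192=55, 36^16384=32, 36^32768=2, 36^65536=4; 36^87884 = 36^4 * 36^8 * 36^64 * 36^256 * 36^512 * 36^1024 * 36^4096 * 36^16384 * 36^65536 = 2 (mod 73); answer 2
Step 2: Y1 = 2; d = -26; T(2) = 2*(-29) - 3*(-26) = 20; iterating: T(2)=20, T(3)=127, T(4)=194, T(5)=7, T(6)=-568, T(7)=-1157, T(8)=-610, T(9)=2251, T(10)=6332, T(11)=5911, T(12)=-7174, T(13)=-32081, T(14)=-42640, T(15)=10963, T(16)=149846, T(17)=266803; answer 266803
Step 3: Y2 = 266803; w = 27; 7*(27)^4 - 3*(27)^3 - 4*(27)^2 - 7*(27)^1 - 8 = (3720087) + (-59049) + (-2916) + (-189) + (-8) = 3657925; answer 3657925
Step 4: Y3 = 3657925; m = -30; cross terms: (10*23 - 32*-30)=1190, (32*27 - 3*23)=795, (3*27 - -23*27)=702, (-23*-30 - 10*27)=420; twice the area = |3107| = 3107; area = 3107/2; answer 3107/2

3107/2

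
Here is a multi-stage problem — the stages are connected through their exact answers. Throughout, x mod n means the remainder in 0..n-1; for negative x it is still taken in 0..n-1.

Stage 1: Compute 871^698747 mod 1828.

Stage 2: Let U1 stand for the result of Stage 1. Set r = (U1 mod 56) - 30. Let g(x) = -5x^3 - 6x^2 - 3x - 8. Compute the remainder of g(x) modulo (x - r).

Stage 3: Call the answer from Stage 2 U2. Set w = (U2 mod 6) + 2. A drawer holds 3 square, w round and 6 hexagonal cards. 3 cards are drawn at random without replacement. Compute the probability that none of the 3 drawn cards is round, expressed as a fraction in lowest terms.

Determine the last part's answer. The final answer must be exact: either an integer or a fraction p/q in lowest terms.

28/55

Stage 1: squarings mod 1828: 871^1=871, 871^2=21, 871^4=441, 871^8=713, 871^16=185, 871^32=1321, 871^64=1129, 871^128=525, 871^256=1425, 871^512=1545, 871^1024=1485, 871^2048=657, 871^4096=241, 871^8192=1413, 871^16384=393, 871^32768=897, 871^65536=289, 871^131072=1261, 871^262144=1589, 871^524288=453; 871^698747 = 871^1 * 871^2 * 871^8 * 871^16 * 871^32 * 871^64 * 871^256 * 871^2048 * 871^8192 * 871^32768 * 871^131072 * 871^524288 = 11 (mod 1828); answer 11
Stage 2: U1 = 11; r = -19; remainder = value at the root: -5*(-19)^3 - 6*(-19)^2 - 3*(-19)^1 - 8 = (34295) + (-2166) + (57) + (-8) = 32178; answer 32178
Stage 3: U2 = 32178; w = 2; total draws C(11,3) = 165; favorable C(9,3) = 84; P = 28/55; answer 28/55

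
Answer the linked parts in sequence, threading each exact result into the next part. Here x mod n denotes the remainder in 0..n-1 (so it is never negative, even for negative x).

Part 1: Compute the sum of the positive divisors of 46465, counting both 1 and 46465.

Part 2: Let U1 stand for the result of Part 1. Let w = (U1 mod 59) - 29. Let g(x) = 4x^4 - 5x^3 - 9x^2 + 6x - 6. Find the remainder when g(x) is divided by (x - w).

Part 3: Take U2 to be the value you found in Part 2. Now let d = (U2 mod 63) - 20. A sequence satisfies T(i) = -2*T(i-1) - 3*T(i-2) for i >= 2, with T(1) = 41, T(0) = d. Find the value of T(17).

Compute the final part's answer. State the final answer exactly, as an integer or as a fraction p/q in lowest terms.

Part 1: 46465 = 5 * 9293; sigma = (1 + 5) * (1 + 9293) = 6 * 9294 = 55764; answer 55764
Part 2: U1 = 55764; w = -20; remainder = value at the root: 4*(-20)^4 - 5*(-20)^3 - 9*(-20)^2 + 6*(-20)^1 - 6 = (640000) + (40000) + (-3600) + (-120) + (-6) = 676274; answer 676274
Part 3: U2 = 676274; d = 12; T(2) = -2*(41) - 3*(12) = -118; iterating: T(2)=-118, T(3)=113, T(4)=128, T(5)=-595, T(6)=806, T(7)=173, T(8)=-2764, T(9)=5009, T(10)=-1726, T(11)=-11575, T(12)=28328, T(13)=-21931, T(14)=-41122, T(15)=148037, T(16)=-172708, T(17)=-98695; answer -98695

-98695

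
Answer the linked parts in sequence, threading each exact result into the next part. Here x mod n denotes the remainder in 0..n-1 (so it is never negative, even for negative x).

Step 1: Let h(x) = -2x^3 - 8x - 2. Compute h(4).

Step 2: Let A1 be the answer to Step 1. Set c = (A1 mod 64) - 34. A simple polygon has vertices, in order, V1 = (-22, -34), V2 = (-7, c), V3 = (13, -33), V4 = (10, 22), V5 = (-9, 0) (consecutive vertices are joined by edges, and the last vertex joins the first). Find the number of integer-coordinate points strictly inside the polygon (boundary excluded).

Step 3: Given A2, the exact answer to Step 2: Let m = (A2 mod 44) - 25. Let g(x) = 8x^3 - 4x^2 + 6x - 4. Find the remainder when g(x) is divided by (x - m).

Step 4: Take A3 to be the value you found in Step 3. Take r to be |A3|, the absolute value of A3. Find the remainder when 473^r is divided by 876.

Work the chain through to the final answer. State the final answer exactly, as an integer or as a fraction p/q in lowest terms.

Step 1: -2*(4)^3 - 8*(4)^1 - 2 = (-128) + (-32) + (-2) = -162; answer -162
Step 2: A1 = -162; c = -4; cross terms: (-22*-4 - -7*-34)=-150, (-7*-33 - 13*-4)=283, (13*22 - 10*-33)=616, (10*0 - -9*22)=198, (-9*-34 - -22*0)=306; twice the area = |1253| = 1253; area = 1253/2; boundary points = 15 + 1 + 1 + 1 + 1 = 19; strictly interior points = area - boundary/2 + 1 = 618; answer 618
Step 3: A2 = 618; m = -23; remainder = value at the root: 8*(-23)^3 - 4*(-23)^2 + 6*(-23)^1 - 4 = (-97336) + (-2116) + (-138) + (-4) = -99594; answer -99594
Step 4: A3 = -99594; r = 99594; squarings mod 876: 473^1=473, 473^2=349, 473^4=37, 473^8=493, 473^16=397, 473^32=805, 473^64=661, 473^128=673, 473^256=37, 473^512=493, 473^1024=397, 473^2048=805, 473^4096=661, 473^8192=673, 473^16384=37, 473^32768=493, 473^65536=397; 473^99594 = 473^2 * 473^8 * 473^256 * 473^1024 * 473^32768 * 473^65536 = 145 (mod 876); answer 145

145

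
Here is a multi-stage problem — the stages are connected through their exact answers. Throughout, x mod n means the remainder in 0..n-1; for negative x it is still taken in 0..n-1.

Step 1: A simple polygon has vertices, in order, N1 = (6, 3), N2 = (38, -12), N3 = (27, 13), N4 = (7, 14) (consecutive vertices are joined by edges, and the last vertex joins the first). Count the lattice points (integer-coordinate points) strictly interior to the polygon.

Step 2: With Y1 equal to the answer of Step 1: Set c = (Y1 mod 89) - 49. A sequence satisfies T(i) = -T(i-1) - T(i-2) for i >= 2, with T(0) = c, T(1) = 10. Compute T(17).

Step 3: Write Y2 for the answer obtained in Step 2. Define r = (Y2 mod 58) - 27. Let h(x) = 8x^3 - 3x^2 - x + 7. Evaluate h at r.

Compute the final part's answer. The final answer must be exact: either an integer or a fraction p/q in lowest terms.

Step 1: cross terms: (6*-12 - 38*3)=-186, (38*13 - 27*-12)=818, (27*14 - 7*13)=287, (7*3 - 6*14)=-63; twice the area = |856| = 856; area = 428; boundary points = 1 + 1 + 1 + 1 = 4; strictly interior points = area - boundary/2 + 1 = 427; answer 427
Step 2: Y1 = 427; c = 22; T(2) = -1*(10) - 1*(22) = -32; iterating: T(2)=-32, T(3)=22, T(4)=10, T(5)=-32, T(6)=22, T(7)=10, T(8)=-32, T(9)=22, T(10)=10, T(11)=-32, T(12)=22, T(13)=10, T(14)=-32, T(15)=22, T(16)=10, T(17)=-32; answer -32
Step 3: Y2 = -32; r = -1; 8*(-1)^3 - 3*(-1)^2 - 1*(-1)^1 + 7 = (-8) + (-3) + (1) + (7) = -3; answer -3

-3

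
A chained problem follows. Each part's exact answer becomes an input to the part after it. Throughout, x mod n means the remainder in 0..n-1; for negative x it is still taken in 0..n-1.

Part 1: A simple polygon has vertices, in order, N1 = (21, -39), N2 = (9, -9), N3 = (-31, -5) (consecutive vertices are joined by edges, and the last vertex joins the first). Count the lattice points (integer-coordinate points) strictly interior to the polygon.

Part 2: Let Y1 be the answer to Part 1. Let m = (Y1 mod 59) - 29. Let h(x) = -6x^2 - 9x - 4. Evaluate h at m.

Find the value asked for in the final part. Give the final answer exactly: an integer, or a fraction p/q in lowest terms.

-829

Part 1: cross terms: (21*-9 - 9*-39)=162, (9*-5 - -31*-9)=-324, (-31*-39 - 21*-5)=1314; twice the area = |1152| = 1152; area = 576; boundary points = 6 + 4 + 2 = 12; strictly interior points = area - boundary/2 + 1 = 571; answer 571
Part 2: Y1 = 571; m = 11; -6*(11)^2 - 9*(11)^1 - 4 = (-726) + (-99) + (-4) = -829; answer -829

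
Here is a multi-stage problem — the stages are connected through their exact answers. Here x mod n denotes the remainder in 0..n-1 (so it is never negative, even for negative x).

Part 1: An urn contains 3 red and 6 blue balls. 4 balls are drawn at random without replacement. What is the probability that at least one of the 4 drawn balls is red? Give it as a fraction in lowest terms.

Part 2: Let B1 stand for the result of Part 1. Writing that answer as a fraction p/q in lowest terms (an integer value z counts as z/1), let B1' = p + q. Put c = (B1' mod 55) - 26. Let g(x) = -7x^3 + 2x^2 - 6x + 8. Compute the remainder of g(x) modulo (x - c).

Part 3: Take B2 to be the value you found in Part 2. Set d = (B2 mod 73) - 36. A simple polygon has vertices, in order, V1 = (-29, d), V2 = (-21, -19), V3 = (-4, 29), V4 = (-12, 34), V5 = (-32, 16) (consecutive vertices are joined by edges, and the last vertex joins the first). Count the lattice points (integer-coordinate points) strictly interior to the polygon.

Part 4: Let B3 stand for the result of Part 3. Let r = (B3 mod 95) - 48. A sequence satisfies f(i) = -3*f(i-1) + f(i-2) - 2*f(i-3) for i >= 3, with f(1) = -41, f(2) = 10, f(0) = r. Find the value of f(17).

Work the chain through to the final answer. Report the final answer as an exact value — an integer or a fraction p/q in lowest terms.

Part 1: total draws C(9,4) = 126; complement C(6,4) = 15; favorable 126 - 15 = 111; P = 37/42; answer 37/42
Part 2: B1 = 37/42; threaded value p + q = 79; c = -2; remainder = value at the root: -7*(-2)^3 + 2*(-2)^2 - 6*(-2)^1 + 8 = (56) + (8) + (12) + (8) = 84; answer 84
Part 3: B2 = 84; d = -25; cross terms: (-29*-19 - -21*-25)=26, (-21*29 - -4*-19)=-685, (-4*34 - -12*29)=212, (-12*16 - -32*34)=896, (-32*-25 - -29*16)=1264; twice the area = |1713| = 1713; area = 1713/2; boundary points = 2 + 1 + 1 + 2 + 1 = 7; strictly interior points = area - boundary/2 + 1 = 854; answer 854
Part 4: B3 = 854; r = 46; f(3) = -3*(10) + 1*(-41) - 2*(46) = -163; iterating: f(3)=-163, f(4)=581, f(5)=-1926, f(6)=6685, f(7)=-23143, f(8)=79966, f(9)=-276411, f(10)=955485, f(11)=-3302798, f(12)=11416701, f(13)=-39463871, f(14)=136413910, f(15)=-471539003, f(16)=1629958661, f(17)=-5634242806; answer -5634242806

-5634242806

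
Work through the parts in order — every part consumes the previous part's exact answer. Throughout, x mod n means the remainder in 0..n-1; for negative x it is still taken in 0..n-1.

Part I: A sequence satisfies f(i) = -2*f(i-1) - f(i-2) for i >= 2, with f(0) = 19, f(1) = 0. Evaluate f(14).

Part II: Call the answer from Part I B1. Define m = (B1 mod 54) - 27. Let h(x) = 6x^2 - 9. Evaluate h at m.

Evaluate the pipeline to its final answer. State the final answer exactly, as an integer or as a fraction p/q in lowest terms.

Part I: f(2) = -2*(0) - 1*(19) = -19; iterating: f(2)=-19, f(3)=38, f(4)=-57, f(5)=76, f(6)=-95, f(7)=114, f(8)=-133, f(9)=152, f(10)=-171, f(11)=190, f(12)=-209, f(13)=228, f(14)=-247; answer -247
Part II: B1 = -247; m = -4; 6*(-4)^2 - 9 = (96) + (-9) = 87; answer 87

87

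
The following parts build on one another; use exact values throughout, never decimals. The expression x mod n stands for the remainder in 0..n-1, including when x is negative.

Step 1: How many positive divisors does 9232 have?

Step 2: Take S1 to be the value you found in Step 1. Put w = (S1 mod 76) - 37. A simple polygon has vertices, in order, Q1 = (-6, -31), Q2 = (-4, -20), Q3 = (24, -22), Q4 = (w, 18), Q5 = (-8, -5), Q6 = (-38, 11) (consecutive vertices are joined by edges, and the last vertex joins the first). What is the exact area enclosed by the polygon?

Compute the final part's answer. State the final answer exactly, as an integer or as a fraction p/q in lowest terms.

1647/2

Step 1: 9232 = 2^4 * 577; number of divisors = (4+1) * (1+1) = 10; answer 10
Step 2: S1 = 10; w = -27; cross terms: (-6*-20 - -4*-31)=-4, (-4*-22 - 24*-20)=568, (24*18 - -27*-22)=-162, (-27*-5 - -8*18)=279, (-8*11 - -38*-5)=-278, (-38*-31 - -6*11)=1244; twice the area = |1647| = 1647; area = 1647/2; answer 1647/2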